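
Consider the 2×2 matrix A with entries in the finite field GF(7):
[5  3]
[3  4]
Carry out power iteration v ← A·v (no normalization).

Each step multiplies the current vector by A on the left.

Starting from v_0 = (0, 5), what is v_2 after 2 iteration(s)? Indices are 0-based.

v_0 = (0, 5).
v_1 = A·v_0 = (1, 6).
v_2 = A·v_1 = (2, 6).

v_2 = (2, 6)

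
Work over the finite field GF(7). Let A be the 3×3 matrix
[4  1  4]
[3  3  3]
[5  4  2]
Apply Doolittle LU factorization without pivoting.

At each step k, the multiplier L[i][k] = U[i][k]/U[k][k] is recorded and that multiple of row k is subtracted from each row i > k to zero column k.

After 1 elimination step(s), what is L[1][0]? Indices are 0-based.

L[1][0] = 6

[col 0] pivot 4
  R1 -= 6*R0 → (0, 4, 0)  (L[1][0] := 6)
  R2 -= 3*R0 → (0, 1, 4)  (L[2][0] := 3)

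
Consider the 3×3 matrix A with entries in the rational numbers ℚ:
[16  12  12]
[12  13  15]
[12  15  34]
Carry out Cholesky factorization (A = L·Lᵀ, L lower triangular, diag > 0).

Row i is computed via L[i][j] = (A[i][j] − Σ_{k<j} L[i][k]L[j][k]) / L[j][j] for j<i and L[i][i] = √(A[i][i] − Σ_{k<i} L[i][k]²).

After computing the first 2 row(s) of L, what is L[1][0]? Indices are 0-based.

L[1][0] = 3

Step 1: L[0][0] = √(16) = 4.
  L[1][0] = (12) / L[0][0] = 3.
Step 2: L[1][1] = √(4) = 2.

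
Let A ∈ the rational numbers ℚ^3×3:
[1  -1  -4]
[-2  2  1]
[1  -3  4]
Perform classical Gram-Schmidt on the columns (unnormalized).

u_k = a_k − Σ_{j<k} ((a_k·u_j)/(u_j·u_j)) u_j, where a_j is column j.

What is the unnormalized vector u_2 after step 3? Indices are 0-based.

u_2 = (-14/5, -7/5, 0)

Step 1: u_0 = a_0 = (1, -2, 1).
Step 2: u_1 = a_1 − (-4/3)·u_0 = (1/3, -2/3, -5/3).
Step 3: u_2 = a_2 − (-1/3)·u_0 − (-13/5)·u_1 = (-14/5, -7/5, 0).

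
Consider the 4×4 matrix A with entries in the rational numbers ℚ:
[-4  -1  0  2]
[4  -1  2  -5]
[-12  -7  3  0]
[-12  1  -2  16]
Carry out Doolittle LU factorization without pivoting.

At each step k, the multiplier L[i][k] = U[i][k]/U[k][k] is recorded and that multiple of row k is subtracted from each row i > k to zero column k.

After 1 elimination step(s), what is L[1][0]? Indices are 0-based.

Step 1: pivot at (0,0) is -4.
  row1 ← row1 − (-1)·row0  ⇒  L[1][0]=-1, U row1=(0, -2, 2, -3)
  row2 ← row2 − (3)·row0  ⇒  L[2][0]=3, U row2=(0, -4, 3, -6)
  row3 ← row3 − (3)·row0  ⇒  L[3][0]=3, U row3=(0, 4, -2, 10)

L[1][0] = -1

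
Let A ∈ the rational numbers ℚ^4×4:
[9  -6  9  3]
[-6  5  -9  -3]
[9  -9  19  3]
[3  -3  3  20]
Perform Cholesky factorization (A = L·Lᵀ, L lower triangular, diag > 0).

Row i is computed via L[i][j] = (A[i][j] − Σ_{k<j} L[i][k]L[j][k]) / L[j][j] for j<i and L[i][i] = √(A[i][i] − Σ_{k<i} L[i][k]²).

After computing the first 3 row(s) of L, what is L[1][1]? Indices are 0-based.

Step 1: L[0][0] = √(9) = 3.
  L[1][0] = (-6) / L[0][0] = -2.
Step 2: L[1][1] = √(1) = 1.
  L[2][0] = (9) / L[0][0] = 3.
  L[2][1] = (-3) / L[1][1] = -3.
Step 3: L[2][2] = √(1) = 1.

L[1][1] = 1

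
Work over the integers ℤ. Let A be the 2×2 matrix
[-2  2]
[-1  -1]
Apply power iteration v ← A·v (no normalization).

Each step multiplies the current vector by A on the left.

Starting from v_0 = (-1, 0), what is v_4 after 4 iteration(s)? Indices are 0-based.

v_4 = (14, -3)

v_0 = (-1, 0).
v_1 = A·v_0 = (2, 1).
v_2 = A·v_1 = (-2, -3).
v_3 = A·v_2 = (-2, 5).
v_4 = A·v_3 = (14, -3).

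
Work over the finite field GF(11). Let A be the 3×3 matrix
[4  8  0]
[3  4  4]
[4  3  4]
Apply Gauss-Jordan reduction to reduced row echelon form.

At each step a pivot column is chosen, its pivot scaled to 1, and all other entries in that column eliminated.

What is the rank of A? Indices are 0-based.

pivot(0,0)=4: scale R0 → (1, 2, 0)
  clear (1,0): R1 −= (3)R0 → (0, 9, 4)
  clear (2,0): R2 −= (4)R0 → (0, 6, 4)
pivot(1,1)=9: scale R1 → (0, 1, 9)
  clear (0,1): R0 −= (2)R1 → (1, 0, 4)
  clear (2,1): R2 −= (6)R1 → (0, 0, 5)
pivot(2,2)=5: scale R2 → (0, 0, 1)
  clear (0,2): R0 −= (4)R2 → (1, 0, 0)
  clear (1,2): R1 −= (9)R2 → (0, 1, 0)

rank = 3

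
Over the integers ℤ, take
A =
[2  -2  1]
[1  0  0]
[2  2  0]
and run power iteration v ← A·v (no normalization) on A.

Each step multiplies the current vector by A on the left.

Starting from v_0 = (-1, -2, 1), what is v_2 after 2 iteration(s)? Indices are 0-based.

v_0 = (-1, -2, 1).
v_1 = A·v_0 = (3, -1, -6).
v_2 = A·v_1 = (2, 3, 4).

v_2 = (2, 3, 4)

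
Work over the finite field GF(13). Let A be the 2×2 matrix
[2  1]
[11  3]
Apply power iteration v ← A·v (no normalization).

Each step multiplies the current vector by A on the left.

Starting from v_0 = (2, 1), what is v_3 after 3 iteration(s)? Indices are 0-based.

v_0 = (2, 1).
v_1 = A·v_0 = (5, 12).
v_2 = A·v_1 = (9, 0).
v_3 = A·v_2 = (5, 8).

v_3 = (5, 8)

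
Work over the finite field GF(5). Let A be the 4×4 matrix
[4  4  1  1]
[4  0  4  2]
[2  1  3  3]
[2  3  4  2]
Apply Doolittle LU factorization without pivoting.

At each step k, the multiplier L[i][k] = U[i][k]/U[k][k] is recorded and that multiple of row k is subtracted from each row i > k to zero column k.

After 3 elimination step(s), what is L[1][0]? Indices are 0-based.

[col 0] pivot 4
  R1 -= 1*R0 → (0, 1, 3, 1)  (L[1][0] := 1)
  R2 -= 3*R0 → (0, 4, 0, 0)  (L[2][0] := 3)
  R3 -= 3*R0 → (0, 1, 1, 4)  (L[3][0] := 3)
[col 1] pivot 1
  R2 -= 4*R1 → (0, 0, 3, 1)  (L[2][1] := 4)
  R3 -= 1*R1 → (0, 0, 3, 3)  (L[3][1] := 1)
[col 2] pivot 3
  R3 -= 1*R2 → (0, 0, 0, 2)  (L[3][2] := 1)

L[1][0] = 1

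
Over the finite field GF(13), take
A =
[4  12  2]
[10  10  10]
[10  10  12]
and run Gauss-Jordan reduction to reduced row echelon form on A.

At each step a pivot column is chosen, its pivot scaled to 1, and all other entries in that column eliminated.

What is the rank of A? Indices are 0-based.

step 1: normalize row 0 (÷4) = (1, 3, 7)
  row 1: subtract 10×row0 = (0, 6, 5)
  row 2: subtract 10×row0 = (0, 6, 7)
step 2: normalize row 1 (÷6) = (0, 1, 3)
  row 0: subtract 3×row1 = (1, 0, 11)
  row 2: subtract 6×row1 = (0, 0, 2)
step 3: normalize row 2 (÷2) = (0, 0, 1)
  row 0: subtract 11×row2 = (1, 0, 0)
  row 1: subtract 3×row2 = (0, 1, 0)

rank = 3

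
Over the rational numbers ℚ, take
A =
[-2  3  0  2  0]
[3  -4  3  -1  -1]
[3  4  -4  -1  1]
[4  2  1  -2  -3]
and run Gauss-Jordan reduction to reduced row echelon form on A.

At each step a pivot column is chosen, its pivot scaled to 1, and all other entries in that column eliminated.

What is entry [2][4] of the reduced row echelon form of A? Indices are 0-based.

M[2][4] = -62/73

step 1: normalize row 0 (÷-2) = (1, -3/2, 0, -1, 0)
  row 1: subtract 3×row0 = (0, 1/2, 3, 2, -1)
  row 2: subtract 3×row0 = (0, 17/2, -4, 2, 1)
  row 3: subtract 4×row0 = (0, 8, 1, 2, -3)
step 2: normalize row 1 (÷1/2) = (0, 1, 6, 4, -2)
  row 0: subtract -3/2×row1 = (1, 0, 9, 5, -3)
  row 2: subtract 17/2×row1 = (0, 0, -55, -32, 18)
  row 3: subtract 8×row1 = (0, 0, -47, -30, 13)
step 3: normalize row 2 (÷-55) = (0, 0, 1, 32/55, -18/55)
  row 0: subtract 9×row2 = (1, 0, 0, -13/55, -3/55)
  row 1: subtract 6×row2 = (0, 1, 0, 28/55, -2/55)
  row 3: subtract -47×row2 = (0, 0, 0, -146/55, -131/55)
step 4: normalize row 3 (÷-146/55) = (0, 0, 0, 1, 131/146)
  row 0: subtract -13/55×row3 = (1, 0, 0, 0, 23/146)
  row 1: subtract 28/55×row3 = (0, 1, 0, 0, -36/73)
  row 2: subtract 32/55×row3 = (0, 0, 1, 0, -62/73)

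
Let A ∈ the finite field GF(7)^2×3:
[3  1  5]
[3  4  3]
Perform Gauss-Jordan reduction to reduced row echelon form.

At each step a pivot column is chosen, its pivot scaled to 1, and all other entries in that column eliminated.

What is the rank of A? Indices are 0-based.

[1] R0 /= 3  ⇒  (1, 5, 4)
     R1 -= 3·R0  ⇒  (0, 3, 5)
[2] R1 /= 3  ⇒  (0, 1, 4)
     R0 -= 5·R1  ⇒  (1, 0, 5)

rank = 2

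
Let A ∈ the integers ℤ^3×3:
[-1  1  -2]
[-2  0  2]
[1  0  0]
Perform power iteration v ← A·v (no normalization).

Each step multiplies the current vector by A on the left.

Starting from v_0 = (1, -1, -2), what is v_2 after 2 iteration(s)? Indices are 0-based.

v_0 = (1, -1, -2).
v_1 = A·v_0 = (2, -6, 1).
v_2 = A·v_1 = (-10, -2, 2).

v_2 = (-10, -2, 2)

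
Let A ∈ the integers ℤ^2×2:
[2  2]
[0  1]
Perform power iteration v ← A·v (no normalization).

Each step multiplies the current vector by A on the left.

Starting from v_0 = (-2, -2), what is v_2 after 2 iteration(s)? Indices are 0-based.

v_0 = (-2, -2).
v_1 = A·v_0 = (-8, -2).
v_2 = A·v_1 = (-20, -2).

v_2 = (-20, -2)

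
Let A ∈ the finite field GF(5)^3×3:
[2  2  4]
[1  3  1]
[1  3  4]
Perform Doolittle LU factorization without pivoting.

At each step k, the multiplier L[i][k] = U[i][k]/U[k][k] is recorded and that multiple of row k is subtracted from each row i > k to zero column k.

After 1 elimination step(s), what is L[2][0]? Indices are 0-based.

L[2][0] = 3

[col 0] pivot 2
  R1 -= 3*R0 → (0, 2, 4)  (L[1][0] := 3)
  R2 -= 3*R0 → (0, 2, 2)  (L[2][0] := 3)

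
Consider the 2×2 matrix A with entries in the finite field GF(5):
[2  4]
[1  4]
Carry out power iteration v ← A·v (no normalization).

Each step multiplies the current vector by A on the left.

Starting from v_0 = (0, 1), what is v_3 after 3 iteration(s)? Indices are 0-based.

v_3 = (3, 4)

v_0 = (0, 1).
v_1 = A·v_0 = (4, 4).
v_2 = A·v_1 = (4, 0).
v_3 = A·v_2 = (3, 4).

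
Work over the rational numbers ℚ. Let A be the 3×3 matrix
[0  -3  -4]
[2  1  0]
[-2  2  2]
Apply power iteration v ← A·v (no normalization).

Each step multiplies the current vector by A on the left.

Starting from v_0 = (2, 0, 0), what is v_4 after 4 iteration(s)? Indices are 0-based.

v_0 = (2, 0, 0).
v_1 = A·v_0 = (0, 4, -4).
v_2 = A·v_1 = (4, 4, 0).
v_3 = A·v_2 = (-12, 12, 0).
v_4 = A·v_3 = (-36, -12, 48).

v_4 = (-36, -12, 48)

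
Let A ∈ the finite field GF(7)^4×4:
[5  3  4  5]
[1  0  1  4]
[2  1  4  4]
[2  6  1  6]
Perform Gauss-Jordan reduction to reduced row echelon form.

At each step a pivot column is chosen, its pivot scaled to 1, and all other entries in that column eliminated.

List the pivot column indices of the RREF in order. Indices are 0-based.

[1] R0 /= 5  ⇒  (1, 2, 5, 1)
     R1 -= 1·R0  ⇒  (0, 5, 3, 3)
     R2 -= 2·R0  ⇒  (0, 4, 1, 2)
     R3 -= 2·R0  ⇒  (0, 2, 5, 4)
[2] R1 /= 5  ⇒  (0, 1, 2, 2)
     R0 -= 2·R1  ⇒  (1, 0, 1, 4)
     R2 -= 4·R1  ⇒  (0, 0, 0, 1)
     R3 -= 2·R1  ⇒  (0, 0, 1, 0)
[3] R2 <-> R3
[3] R2 /= 1  ⇒  (0, 0, 1, 0)
     R0 -= 1·R2  ⇒  (1, 0, 0, 4)
     R1 -= 2·R2  ⇒  (0, 1, 0, 2)
[4] R3 /= 1  ⇒  (0, 0, 0, 1)
     R0 -= 4·R3  ⇒  (1, 0, 0, 0)
     R1 -= 2·R3  ⇒  (0, 1, 0, 0)

pivot columns: 0, 1, 2, 3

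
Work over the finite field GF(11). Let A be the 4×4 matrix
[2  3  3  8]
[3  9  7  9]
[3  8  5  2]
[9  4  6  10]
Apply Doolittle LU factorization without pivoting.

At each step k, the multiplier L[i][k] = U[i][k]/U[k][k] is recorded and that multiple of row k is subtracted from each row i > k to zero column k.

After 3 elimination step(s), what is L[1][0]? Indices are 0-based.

L[1][0] = 7

[col 0] pivot 2
  R1 -= 7*R0 → (0, 10, 8, 8)  (L[1][0] := 7)
  R2 -= 7*R0 → (0, 9, 6, 1)  (L[2][0] := 7)
  R3 -= 10*R0 → (0, 7, 9, 7)  (L[3][0] := 10)
[col 1] pivot 10
  R2 -= 2*R1 → (0, 0, 1, 7)  (L[2][1] := 2)
  R3 -= 4*R1 → (0, 0, 10, 8)  (L[3][1] := 4)
[col 2] pivot 1
  R3 -= 10*R2 → (0, 0, 0, 4)  (L[3][2] := 10)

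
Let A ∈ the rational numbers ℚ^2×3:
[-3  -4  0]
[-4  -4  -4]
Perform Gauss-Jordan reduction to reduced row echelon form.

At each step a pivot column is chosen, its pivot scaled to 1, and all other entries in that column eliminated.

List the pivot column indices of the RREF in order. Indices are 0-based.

[1] R0 /= -3  ⇒  (1, 4/3, 0)
     R1 -= -4·R0  ⇒  (0, 4/3, -4)
[2] R1 /= 4/3  ⇒  (0, 1, -3)
     R0 -= 4/3·R1  ⇒  (1, 0, 4)

pivot columns: 0, 1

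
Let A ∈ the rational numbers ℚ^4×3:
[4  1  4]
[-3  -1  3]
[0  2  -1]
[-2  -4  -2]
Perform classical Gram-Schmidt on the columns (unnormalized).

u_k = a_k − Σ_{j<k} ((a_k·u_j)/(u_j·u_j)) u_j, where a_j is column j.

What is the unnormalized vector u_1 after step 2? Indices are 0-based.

u_1 = (-31/29, 16/29, 2, -86/29)

Step 1: u_0 = a_0 = (4, -3, 0, -2).
Step 2: u_1 = a_1 − (15/29)·u_0 = (-31/29, 16/29, 2, -86/29).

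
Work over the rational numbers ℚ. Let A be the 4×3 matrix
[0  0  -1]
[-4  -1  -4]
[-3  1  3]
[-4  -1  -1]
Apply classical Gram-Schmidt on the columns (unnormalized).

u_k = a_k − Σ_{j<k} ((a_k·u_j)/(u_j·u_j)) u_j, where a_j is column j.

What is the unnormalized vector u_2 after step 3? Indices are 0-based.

Step 1: u_0 = a_0 = (0, -4, -3, -4).
Step 2: u_1 = a_1 − (5/41)·u_0 = (0, -21/41, 56/41, -21/41).
Step 3: u_2 = a_2 − (11/41)·u_0 − (39/14)·u_1 = (-1, -3/2, 0, 3/2).

u_2 = (-1, -3/2, 0, 3/2)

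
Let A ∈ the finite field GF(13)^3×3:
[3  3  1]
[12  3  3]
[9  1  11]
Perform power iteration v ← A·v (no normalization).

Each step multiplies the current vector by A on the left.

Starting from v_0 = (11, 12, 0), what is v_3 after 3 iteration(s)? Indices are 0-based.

v_3 = (7, 11, 12)

v_0 = (11, 12, 0).
v_1 = A·v_0 = (4, 12, 7).
v_2 = A·v_1 = (3, 1, 8).
v_3 = A·v_2 = (7, 11, 12).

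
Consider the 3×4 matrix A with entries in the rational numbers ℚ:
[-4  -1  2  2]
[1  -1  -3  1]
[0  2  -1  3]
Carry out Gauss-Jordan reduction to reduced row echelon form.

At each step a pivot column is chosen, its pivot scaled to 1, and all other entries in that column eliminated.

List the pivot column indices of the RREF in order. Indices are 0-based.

pivot columns: 0, 1, 2

[1] R0 /= -4  ⇒  (1, 1/4, -1/2, -1/2)
     R1 -= 1·R0  ⇒  (0, -5/4, -5/2, 3/2)
[2] R1 /= -5/4  ⇒  (0, 1, 2, -6/5)
     R0 -= 1/4·R1  ⇒  (1, 0, -1, -1/5)
     R2 -= 2·R1  ⇒  (0, 0, -5, 27/5)
[3] R2 /= -5  ⇒  (0, 0, 1, -27/25)
     R0 -= -1·R2  ⇒  (1, 0, 0, -32/25)
     R1 -= 2·R2  ⇒  (0, 1, 0, 24/25)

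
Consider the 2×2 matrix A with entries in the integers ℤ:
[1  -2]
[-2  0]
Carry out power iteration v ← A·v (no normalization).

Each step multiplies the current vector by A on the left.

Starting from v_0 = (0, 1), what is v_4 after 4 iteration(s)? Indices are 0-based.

v_4 = (-18, 20)

v_0 = (0, 1).
v_1 = A·v_0 = (-2, 0).
v_2 = A·v_1 = (-2, 4).
v_3 = A·v_2 = (-10, 4).
v_4 = A·v_3 = (-18, 20).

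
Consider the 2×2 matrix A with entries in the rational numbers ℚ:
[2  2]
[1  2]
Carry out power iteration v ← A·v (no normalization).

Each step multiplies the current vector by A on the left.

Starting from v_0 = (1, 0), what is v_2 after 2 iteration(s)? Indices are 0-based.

v_2 = (6, 4)

v_0 = (1, 0).
v_1 = A·v_0 = (2, 1).
v_2 = A·v_1 = (6, 4).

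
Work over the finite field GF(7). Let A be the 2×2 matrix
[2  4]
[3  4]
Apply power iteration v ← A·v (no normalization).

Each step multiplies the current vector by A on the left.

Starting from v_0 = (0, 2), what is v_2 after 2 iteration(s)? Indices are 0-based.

v_2 = (6, 0)

v_0 = (0, 2).
v_1 = A·v_0 = (1, 1).
v_2 = A·v_1 = (6, 0).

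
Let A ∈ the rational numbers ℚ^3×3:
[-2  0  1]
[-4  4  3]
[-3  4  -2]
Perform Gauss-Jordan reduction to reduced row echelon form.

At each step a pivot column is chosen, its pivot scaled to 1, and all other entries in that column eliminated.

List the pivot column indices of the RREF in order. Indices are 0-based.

pivot columns: 0, 1, 2

step 1: normalize row 0 (÷-2) = (1, 0, -1/2)
  row 1: subtract -4×row0 = (0, 4, 1)
  row 2: subtract -3×row0 = (0, 4, -7/2)
step 2: normalize row 1 (÷4) = (0, 1, 1/4)
  row 2: subtract 4×row1 = (0, 0, -9/2)
step 3: normalize row 2 (÷-9/2) = (0, 0, 1)
  row 0: subtract -1/2×row2 = (1, 0, 0)
  row 1: subtract 1/4×row2 = (0, 1, 0)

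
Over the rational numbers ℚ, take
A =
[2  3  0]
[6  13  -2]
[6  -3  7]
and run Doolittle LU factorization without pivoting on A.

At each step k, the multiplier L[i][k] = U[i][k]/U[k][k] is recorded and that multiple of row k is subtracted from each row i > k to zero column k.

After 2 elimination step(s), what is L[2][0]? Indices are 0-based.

L[2][0] = 3

k=0: U[0][0]=2
  eliminate (1,0): mult=3, new row 1: (0, 4, -2); set L[1][0]=3
  eliminate (2,0): mult=3, new row 2: (0, -12, 7); set L[2][0]=3
k=1: U[1][1]=4
  eliminate (2,1): mult=-3, new row 2: (0, 0, 1); set L[2][1]=-3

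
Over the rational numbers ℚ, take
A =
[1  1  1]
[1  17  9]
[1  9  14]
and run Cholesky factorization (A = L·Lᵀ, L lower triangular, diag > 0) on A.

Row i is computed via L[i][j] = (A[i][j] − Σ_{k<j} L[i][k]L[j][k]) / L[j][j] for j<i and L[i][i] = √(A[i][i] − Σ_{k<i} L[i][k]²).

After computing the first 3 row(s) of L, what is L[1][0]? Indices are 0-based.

Step 1: L[0][0] = √(1) = 1.
  L[1][0] = (1) / L[0][0] = 1.
Step 2: L[1][1] = √(16) = 4.
  L[2][0] = (1) / L[0][0] = 1.
  L[2][1] = (8) / L[1][1] = 2.
Step 3: L[2][2] = √(9) = 3.

L[1][0] = 1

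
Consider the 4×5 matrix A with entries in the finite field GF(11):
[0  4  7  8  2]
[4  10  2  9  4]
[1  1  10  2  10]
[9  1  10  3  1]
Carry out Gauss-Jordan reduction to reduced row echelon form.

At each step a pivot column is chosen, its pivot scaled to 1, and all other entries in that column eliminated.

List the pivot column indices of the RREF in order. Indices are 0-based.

[1] R0 <-> R1
[1] R0 /= 4  ⇒  (1, 8, 6, 5, 1)
     R2 -= 1·R0  ⇒  (0, 4, 4, 8, 9)
     R3 -= 9·R0  ⇒  (0, 6, 0, 2, 3)
[2] R1 /= 4  ⇒  (0, 1, 10, 2, 6)
     R0 -= 8·R1  ⇒  (1, 0, 3, 0, 8)
     R2 -= 4·R1  ⇒  (0, 0, 8, 0, 7)
     R3 -= 6·R1  ⇒  (0, 0, 6, 1, 0)
[3] R2 /= 8  ⇒  (0, 0, 1, 0, 5)
     R0 -= 3·R2  ⇒  (1, 0, 0, 0, 4)
     R1 -= 10·R2  ⇒  (0, 1, 0, 2, 0)
     R3 -= 6·R2  ⇒  (0, 0, 0, 1, 3)
[4] R3 /= 1  ⇒  (0, 0, 0, 1, 3)
     R1 -= 2·R3  ⇒  (0, 1, 0, 0, 5)

pivot columns: 0, 1, 2, 3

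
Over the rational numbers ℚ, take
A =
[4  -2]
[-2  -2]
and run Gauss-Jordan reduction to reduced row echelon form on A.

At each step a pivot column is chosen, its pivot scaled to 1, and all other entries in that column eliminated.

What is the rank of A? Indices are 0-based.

rank = 2

[1] R0 /= 4  ⇒  (1, -1/2)
     R1 -= -2·R0  ⇒  (0, -3)
[2] R1 /= -3  ⇒  (0, 1)
     R0 -= -1/2·R1  ⇒  (1, 0)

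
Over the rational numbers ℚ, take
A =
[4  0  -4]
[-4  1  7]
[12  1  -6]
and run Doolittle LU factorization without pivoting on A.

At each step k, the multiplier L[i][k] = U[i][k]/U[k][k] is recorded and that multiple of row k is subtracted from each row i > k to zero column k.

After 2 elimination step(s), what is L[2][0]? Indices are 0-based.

[col 0] pivot 4
  R1 -= -1*R0 → (0, 1, 3)  (L[1][0] := -1)
  R2 -= 3*R0 → (0, 1, 6)  (L[2][0] := 3)
[col 1] pivot 1
  R2 -= 1*R1 → (0, 0, 3)  (L[2][1] := 1)

L[2][0] = 3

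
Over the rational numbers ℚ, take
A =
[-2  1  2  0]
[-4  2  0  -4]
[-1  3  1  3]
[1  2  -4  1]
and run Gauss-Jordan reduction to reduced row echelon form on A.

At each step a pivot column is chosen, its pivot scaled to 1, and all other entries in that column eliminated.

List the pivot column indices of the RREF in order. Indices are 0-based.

pivot columns: 0, 1, 2, 3

step 1: normalize row 0 (÷-2) = (1, -1/2, -1, 0)
  row 1: subtract -4×row0 = (0, 0, -4, -4)
  row 2: subtract -1×row0 = (0, 5/2, 0, 3)
  row 3: subtract 1×row0 = (0, 5/2, -3, 1)
step 2: exchange rows 1,2
step 2: normalize row 1 (÷5/2) = (0, 1, 0, 6/5)
  row 0: subtract -1/2×row1 = (1, 0, -1, 3/5)
  row 3: subtract 5/2×row1 = (0, 0, -3, -2)
step 3: normalize row 2 (÷-4) = (0, 0, 1, 1)
  row 0: subtract -1×row2 = (1, 0, 0, 8/5)
  row 3: subtract -3×row2 = (0, 0, 0, 1)
step 4: normalize row 3 (÷1) = (0, 0, 0, 1)
  row 0: subtract 8/5×row3 = (1, 0, 0, 0)
  row 1: subtract 6/5×row3 = (0, 1, 0, 0)
  row 2: subtract 1×row3 = (0, 0, 1, 0)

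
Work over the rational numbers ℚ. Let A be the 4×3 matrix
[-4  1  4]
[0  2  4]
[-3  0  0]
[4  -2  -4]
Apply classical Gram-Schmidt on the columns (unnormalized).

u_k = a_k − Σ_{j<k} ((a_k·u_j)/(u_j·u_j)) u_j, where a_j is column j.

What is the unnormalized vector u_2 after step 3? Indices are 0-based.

Step 1: u_0 = a_0 = (-4, 0, -3, 4).
Step 2: u_1 = a_1 − (-12/41)·u_0 = (-7/41, 2, -36/41, -34/41).
Step 3: u_2 = a_2 − (-32/41)·u_0 − (436/225)·u_1 = (272/225, 28/225, -16/25, 164/225).

u_2 = (272/225, 28/225, -16/25, 164/225)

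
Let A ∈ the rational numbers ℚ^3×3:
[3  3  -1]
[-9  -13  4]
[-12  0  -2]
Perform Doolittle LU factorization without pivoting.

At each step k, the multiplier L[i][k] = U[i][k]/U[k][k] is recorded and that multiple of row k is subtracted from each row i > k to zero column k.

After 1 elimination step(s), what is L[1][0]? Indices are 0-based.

L[1][0] = -3

k=0: U[0][0]=3
  eliminate (1,0): mult=-3, new row 1: (0, -4, 1); set L[1][0]=-3
  eliminate (2,0): mult=-4, new row 2: (0, 12, -6); set L[2][0]=-4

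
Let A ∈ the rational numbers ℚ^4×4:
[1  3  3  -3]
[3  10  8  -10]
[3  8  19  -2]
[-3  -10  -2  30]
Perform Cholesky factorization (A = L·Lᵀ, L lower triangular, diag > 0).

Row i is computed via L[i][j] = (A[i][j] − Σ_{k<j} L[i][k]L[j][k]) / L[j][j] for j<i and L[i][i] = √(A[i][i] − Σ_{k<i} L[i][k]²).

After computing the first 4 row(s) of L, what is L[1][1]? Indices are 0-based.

Step 1: L[0][0] = √(1) = 1.
  L[1][0] = (3) / L[0][0] = 3.
Step 2: L[1][1] = √(1) = 1.
  L[2][0] = (3) / L[0][0] = 3.
  L[2][1] = (-1) / L[1][1] = -1.
Step 3: L[2][2] = √(9) = 3.
  L[3][0] = (-3) / L[0][0] = -3.
  L[3][1] = (-1) / L[1][1] = -1.
  L[3][2] = (6) / L[2][2] = 2.
Step 4: L[3][3] = √(16) = 4.

L[1][1] = 1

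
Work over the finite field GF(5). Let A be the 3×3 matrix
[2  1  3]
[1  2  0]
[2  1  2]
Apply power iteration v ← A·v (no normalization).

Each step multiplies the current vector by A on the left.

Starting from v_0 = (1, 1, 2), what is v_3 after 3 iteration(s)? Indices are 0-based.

v_0 = (1, 1, 2).
v_1 = A·v_0 = (4, 3, 2).
v_2 = A·v_1 = (2, 0, 0).
v_3 = A·v_2 = (4, 2, 4).

v_3 = (4, 2, 4)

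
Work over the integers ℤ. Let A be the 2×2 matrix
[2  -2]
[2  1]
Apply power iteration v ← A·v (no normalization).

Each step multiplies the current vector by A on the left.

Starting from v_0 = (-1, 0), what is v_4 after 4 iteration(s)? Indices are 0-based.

v_4 = (36, 18)

v_0 = (-1, 0).
v_1 = A·v_0 = (-2, -2).
v_2 = A·v_1 = (0, -6).
v_3 = A·v_2 = (12, -6).
v_4 = A·v_3 = (36, 18).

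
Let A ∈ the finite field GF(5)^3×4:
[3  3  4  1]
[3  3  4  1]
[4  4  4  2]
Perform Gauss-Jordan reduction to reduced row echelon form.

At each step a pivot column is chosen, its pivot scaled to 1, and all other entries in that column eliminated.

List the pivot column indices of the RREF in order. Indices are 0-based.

pivot columns: 0, 2

step 1: normalize row 0 (÷3) = (1, 1, 3, 2)
  row 1: subtract 3×row0 = (0, 0, 0, 0)
  row 2: subtract 4×row0 = (0, 0, 2, 4)
skip col 1 (zero from row 1)
step 2: exchange rows 1,2
step 2: normalize row 1 (÷2) = (0, 0, 1, 2)
  row 0: subtract 3×row1 = (1, 1, 0, 1)
skip col 3 (zero from row 2)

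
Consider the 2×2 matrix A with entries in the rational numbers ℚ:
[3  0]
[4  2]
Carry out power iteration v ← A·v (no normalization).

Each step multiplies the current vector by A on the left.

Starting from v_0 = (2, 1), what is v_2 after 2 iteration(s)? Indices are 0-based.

v_2 = (18, 44)

v_0 = (2, 1).
v_1 = A·v_0 = (6, 10).
v_2 = A·v_1 = (18, 44).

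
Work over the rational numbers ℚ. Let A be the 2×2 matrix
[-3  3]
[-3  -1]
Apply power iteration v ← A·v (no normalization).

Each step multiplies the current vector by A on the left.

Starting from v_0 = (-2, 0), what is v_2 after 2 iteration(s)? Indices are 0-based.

v_0 = (-2, 0).
v_1 = A·v_0 = (6, 6).
v_2 = A·v_1 = (0, -24).

v_2 = (0, -24)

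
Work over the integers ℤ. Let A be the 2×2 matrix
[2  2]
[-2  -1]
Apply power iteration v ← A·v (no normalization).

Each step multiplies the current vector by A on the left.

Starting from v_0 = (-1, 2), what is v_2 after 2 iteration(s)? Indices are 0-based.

v_2 = (4, -4)

v_0 = (-1, 2).
v_1 = A·v_0 = (2, 0).
v_2 = A·v_1 = (4, -4).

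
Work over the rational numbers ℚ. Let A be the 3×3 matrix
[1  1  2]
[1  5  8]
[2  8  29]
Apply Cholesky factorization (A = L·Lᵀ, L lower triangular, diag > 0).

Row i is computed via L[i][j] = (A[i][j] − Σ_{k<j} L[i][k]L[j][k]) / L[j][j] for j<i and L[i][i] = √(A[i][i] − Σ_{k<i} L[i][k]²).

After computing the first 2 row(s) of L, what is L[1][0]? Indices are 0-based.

L[1][0] = 1

Step 1: L[0][0] = √(1) = 1.
  L[1][0] = (1) / L[0][0] = 1.
Step 2: L[1][1] = √(4) = 2.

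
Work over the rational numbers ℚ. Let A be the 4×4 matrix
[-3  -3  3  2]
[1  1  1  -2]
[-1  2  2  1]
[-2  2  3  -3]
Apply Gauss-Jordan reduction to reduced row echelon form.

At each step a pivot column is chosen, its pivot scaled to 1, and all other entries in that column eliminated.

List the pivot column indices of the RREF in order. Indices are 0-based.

pivot columns: 0, 1, 2, 3

pivot(0,0)=-3: scale R0 → (1, 1, -1, -2/3)
  clear (1,0): R1 −= (1)R0 → (0, 0, 2, -4/3)
  clear (2,0): R2 −= (-1)R0 → (0, 3, 1, 1/3)
  clear (3,0): R3 −= (-2)R0 → (0, 4, 1, -13/3)
pivot(1,1): swap R1↔R2
pivot(1,1)=3: scale R1 → (0, 1, 1/3, 1/9)
  clear (0,1): R0 −= (1)R1 → (1, 0, -4/3, -7/9)
  clear (3,1): R3 −= (4)R1 → (0, 0, -1/3, -43/9)
pivot(2,2)=2: scale R2 → (0, 0, 1, -2/3)
  clear (0,2): R0 −= (-4/3)R2 → (1, 0, 0, -5/3)
  clear (1,2): R1 −= (1/3)R2 → (0, 1, 0, 1/3)
  clear (3,2): R3 −= (-1/3)R2 → (0, 0, 0, -5)
pivot(3,3)=-5: scale R3 → (0, 0, 0, 1)
  clear (0,3): R0 −= (-5/3)R3 → (1, 0, 0, 0)
  clear (1,3): R1 −= (1/3)R3 → (0, 1, 0, 0)
  clear (2,3): R2 −= (-2/3)R3 → (0, 0, 1, 0)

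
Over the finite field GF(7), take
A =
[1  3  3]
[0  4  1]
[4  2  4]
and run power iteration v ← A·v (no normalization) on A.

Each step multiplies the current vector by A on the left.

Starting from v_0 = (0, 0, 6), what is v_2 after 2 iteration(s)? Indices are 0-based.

v_2 = (3, 6, 5)

v_0 = (0, 0, 6).
v_1 = A·v_0 = (4, 6, 3).
v_2 = A·v_1 = (3, 6, 5).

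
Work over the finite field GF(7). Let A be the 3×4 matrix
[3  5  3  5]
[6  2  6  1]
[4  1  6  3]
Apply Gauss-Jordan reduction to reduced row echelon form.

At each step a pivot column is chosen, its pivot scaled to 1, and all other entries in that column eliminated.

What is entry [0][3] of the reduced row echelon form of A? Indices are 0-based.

pivot(0,0)=3: scale R0 → (1, 4, 1, 4)
  clear (1,0): R1 −= (6)R0 → (0, 6, 0, 5)
  clear (2,0): R2 −= (4)R0 → (0, 6, 2, 1)
pivot(1,1)=6: scale R1 → (0, 1, 0, 2)
  clear (0,1): R0 −= (4)R1 → (1, 0, 1, 3)
  clear (2,1): R2 −= (6)R1 → (0, 0, 2, 3)
pivot(2,2)=2: scale R2 → (0, 0, 1, 5)
  clear (0,2): R0 −= (1)R2 → (1, 0, 0, 5)

M[0][3] = 5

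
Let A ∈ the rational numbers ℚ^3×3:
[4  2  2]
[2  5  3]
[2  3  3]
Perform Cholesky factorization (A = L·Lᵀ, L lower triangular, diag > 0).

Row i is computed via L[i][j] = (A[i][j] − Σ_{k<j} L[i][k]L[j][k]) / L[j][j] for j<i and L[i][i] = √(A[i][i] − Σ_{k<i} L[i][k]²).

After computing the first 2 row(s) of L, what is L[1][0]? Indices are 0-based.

L[1][0] = 1

Step 1: L[0][0] = √(4) = 2.
  L[1][0] = (2) / L[0][0] = 1.
Step 2: L[1][1] = √(4) = 2.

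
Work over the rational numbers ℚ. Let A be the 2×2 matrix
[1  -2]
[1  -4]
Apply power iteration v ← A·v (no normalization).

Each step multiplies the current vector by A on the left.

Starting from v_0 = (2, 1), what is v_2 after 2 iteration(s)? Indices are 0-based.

v_0 = (2, 1).
v_1 = A·v_0 = (0, -2).
v_2 = A·v_1 = (4, 8).

v_2 = (4, 8)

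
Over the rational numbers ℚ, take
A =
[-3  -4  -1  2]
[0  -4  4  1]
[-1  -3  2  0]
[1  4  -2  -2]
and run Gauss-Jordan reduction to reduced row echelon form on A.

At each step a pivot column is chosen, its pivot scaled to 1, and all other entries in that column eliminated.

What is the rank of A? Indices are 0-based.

step 1: normalize row 0 (÷-3) = (1, 4/3, 1/3, -2/3)
  row 2: subtract -1×row0 = (0, -5/3, 7/3, -2/3)
  row 3: subtract 1×row0 = (0, 8/3, -7/3, -4/3)
step 2: normalize row 1 (÷-4) = (0, 1, -1, -1/4)
  row 0: subtract 4/3×row1 = (1, 0, 5/3, -1/3)
  row 2: subtract -5/3×row1 = (0, 0, 2/3, -13/12)
  row 3: subtract 8/3×row1 = (0, 0, 1/3, -2/3)
step 3: normalize row 2 (÷2/3) = (0, 0, 1, -13/8)
  row 0: subtract 5/3×row2 = (1, 0, 0, 19/8)
  row 1: subtract -1×row2 = (0, 1, 0, -15/8)
  row 3: subtract 1/3×row2 = (0, 0, 0, -1/8)
step 4: normalize row 3 (÷-1/8) = (0, 0, 0, 1)
  row 0: subtract 19/8×row3 = (1, 0, 0, 0)
  row 1: subtract -15/8×row3 = (0, 1, 0, 0)
  row 2: subtract -13/8×row3 = (0, 0, 1, 0)

rank = 4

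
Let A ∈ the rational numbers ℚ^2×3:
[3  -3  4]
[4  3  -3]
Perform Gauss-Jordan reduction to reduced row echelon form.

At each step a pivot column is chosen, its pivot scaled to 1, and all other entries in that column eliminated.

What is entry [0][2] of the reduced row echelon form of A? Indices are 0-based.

M[0][2] = 1/7

[1] R0 /= 3  ⇒  (1, -1, 4/3)
     R1 -= 4·R0  ⇒  (0, 7, -25/3)
[2] R1 /= 7  ⇒  (0, 1, -25/21)
     R0 -= -1·R1  ⇒  (1, 0, 1/7)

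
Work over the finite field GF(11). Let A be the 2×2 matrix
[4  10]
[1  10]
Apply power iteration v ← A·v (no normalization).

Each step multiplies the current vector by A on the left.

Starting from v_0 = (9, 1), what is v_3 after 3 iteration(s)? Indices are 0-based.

v_0 = (9, 1).
v_1 = A·v_0 = (2, 8).
v_2 = A·v_1 = (0, 5).
v_3 = A·v_2 = (6, 6).

v_3 = (6, 6)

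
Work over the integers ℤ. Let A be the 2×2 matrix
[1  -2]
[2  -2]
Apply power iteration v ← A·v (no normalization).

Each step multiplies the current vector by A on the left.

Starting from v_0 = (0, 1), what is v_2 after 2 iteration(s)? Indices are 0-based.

v_0 = (0, 1).
v_1 = A·v_0 = (-2, -2).
v_2 = A·v_1 = (2, 0).

v_2 = (2, 0)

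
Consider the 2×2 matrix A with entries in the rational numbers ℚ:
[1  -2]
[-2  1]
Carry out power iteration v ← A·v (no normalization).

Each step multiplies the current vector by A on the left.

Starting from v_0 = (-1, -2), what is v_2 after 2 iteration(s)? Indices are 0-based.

v_2 = (3, -6)

v_0 = (-1, -2).
v_1 = A·v_0 = (3, 0).
v_2 = A·v_1 = (3, -6).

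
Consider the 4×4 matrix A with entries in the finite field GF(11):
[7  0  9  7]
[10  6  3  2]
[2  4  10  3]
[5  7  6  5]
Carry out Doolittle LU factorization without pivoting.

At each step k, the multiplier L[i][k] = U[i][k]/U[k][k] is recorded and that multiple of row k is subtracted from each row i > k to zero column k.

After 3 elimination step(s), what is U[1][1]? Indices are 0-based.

U[1][1] = 6

[col 0] pivot 7
  R1 -= 3*R0 → (0, 6, 9, 3)  (L[1][0] := 3)
  R2 -= 5*R0 → (0, 4, 9, 1)  (L[2][0] := 5)
  R3 -= 7*R0 → (0, 7, 9, 0)  (L[3][0] := 7)
[col 1] pivot 6
  R2 -= 8*R1 → (0, 0, 3, 10)  (L[2][1] := 8)
  R3 -= 3*R1 → (0, 0, 4, 2)  (L[3][1] := 3)
[col 2] pivot 3
  R3 -= 5*R2 → (0, 0, 0, 7)  (L[3][2] := 5)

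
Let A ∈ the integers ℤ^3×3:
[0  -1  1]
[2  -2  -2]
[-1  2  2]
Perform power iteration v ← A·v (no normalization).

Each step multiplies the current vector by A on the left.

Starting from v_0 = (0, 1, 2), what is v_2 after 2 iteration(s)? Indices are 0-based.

v_2 = (12, 2, -1)

v_0 = (0, 1, 2).
v_1 = A·v_0 = (1, -6, 6).
v_2 = A·v_1 = (12, 2, -1).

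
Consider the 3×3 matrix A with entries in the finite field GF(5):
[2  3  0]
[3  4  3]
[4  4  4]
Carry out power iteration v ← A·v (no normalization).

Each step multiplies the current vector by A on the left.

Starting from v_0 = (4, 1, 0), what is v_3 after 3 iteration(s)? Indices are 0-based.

v_3 = (1, 2, 0)

v_0 = (4, 1, 0).
v_1 = A·v_0 = (1, 1, 0).
v_2 = A·v_1 = (0, 2, 3).
v_3 = A·v_2 = (1, 2, 0).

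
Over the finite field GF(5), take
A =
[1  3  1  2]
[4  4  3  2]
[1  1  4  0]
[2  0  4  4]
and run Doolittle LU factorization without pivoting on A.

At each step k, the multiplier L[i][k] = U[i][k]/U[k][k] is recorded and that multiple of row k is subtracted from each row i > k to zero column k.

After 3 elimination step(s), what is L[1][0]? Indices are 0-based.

[col 0] pivot 1
  R1 -= 4*R0 → (0, 2, 4, 4)  (L[1][0] := 4)
  R2 -= 1*R0 → (0, 3, 3, 3)  (L[2][0] := 1)
  R3 -= 2*R0 → (0, 4, 2, 0)  (L[3][0] := 2)
[col 1] pivot 2
  R2 -= 4*R1 → (0, 0, 2, 2)  (L[2][1] := 4)
  R3 -= 2*R1 → (0, 0, 4, 2)  (L[3][1] := 2)
[col 2] pivot 2
  R3 -= 2*R2 → (0, 0, 0, 3)  (L[3][2] := 2)

L[1][0] = 4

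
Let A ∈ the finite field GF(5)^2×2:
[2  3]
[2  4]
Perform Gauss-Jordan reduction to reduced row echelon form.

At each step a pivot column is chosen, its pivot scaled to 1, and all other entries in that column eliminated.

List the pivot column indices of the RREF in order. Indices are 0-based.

pivot columns: 0, 1

step 1: normalize row 0 (÷2) = (1, 4)
  row 1: subtract 2×row0 = (0, 1)
step 2: normalize row 1 (÷1) = (0, 1)
  row 0: subtract 4×row1 = (1, 0)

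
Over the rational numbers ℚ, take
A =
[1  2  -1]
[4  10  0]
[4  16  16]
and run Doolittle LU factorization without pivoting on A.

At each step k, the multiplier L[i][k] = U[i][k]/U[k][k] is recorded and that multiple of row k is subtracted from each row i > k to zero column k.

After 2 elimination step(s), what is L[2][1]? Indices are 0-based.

L[2][1] = 4

k=0: U[0][0]=1
  eliminate (1,0): mult=4, new row 1: (0, 2, 4); set L[1][0]=4
  eliminate (2,0): mult=4, new row 2: (0, 8, 20); set L[2][0]=4
k=1: U[1][1]=2
  eliminate (2,1): mult=4, new row 2: (0, 0, 4); set L[2][1]=4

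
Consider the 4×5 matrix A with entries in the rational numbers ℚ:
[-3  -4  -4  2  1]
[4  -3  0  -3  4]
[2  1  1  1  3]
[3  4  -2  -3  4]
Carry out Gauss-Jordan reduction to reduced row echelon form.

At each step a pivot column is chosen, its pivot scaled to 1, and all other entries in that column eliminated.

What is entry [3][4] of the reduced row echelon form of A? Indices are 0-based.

[1] R0 /= -3  ⇒  (1, 4/3, 4/3, -2/3, -1/3)
     R1 -= 4·R0  ⇒  (0, -25/3, -16/3, -1/3, 16/3)
     R2 -= 2·R0  ⇒  (0, -5/3, -5/3, 7/3, 11/3)
     R3 -= 3·R0  ⇒  (0, 0, -6, -1, 5)
[2] R1 /= -25/3  ⇒  (0, 1, 16/25, 1/25, -16/25)
     R0 -= 4/3·R1  ⇒  (1, 0, 12/25, -18/25, 13/25)
     R2 -= -5/3·R1  ⇒  (0, 0, -3/5, 12/5, 13/5)
[3] R2 /= -3/5  ⇒  (0, 0, 1, -4, -13/3)
     R0 -= 12/25·R2  ⇒  (1, 0, 0, 6/5, 13/5)
     R1 -= 16/25·R2  ⇒  (0, 1, 0, 13/5, 32/15)
     R3 -= -6·R2  ⇒  (0, 0, 0, -25, -21)
[4] R3 /= -25  ⇒  (0, 0, 0, 1, 21/25)
     R0 -= 6/5·R3  ⇒  (1, 0, 0, 0, 199/125)
     R1 -= 13/5·R3  ⇒  (0, 1, 0, 0, -19/375)
     R2 -= -4·R3  ⇒  (0, 0, 1, 0, -73/75)

M[3][4] = 21/25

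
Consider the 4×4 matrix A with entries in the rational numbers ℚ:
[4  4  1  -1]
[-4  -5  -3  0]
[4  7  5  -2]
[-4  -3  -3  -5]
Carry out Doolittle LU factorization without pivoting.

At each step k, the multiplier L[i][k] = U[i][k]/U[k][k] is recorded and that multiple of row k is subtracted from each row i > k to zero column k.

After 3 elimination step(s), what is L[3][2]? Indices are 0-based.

L[3][2] = 2

[col 0] pivot 4
  R1 -= -1*R0 → (0, -1, -2, -1)  (L[1][0] := -1)
  R2 -= 1*R0 → (0, 3, 4, -1)  (L[2][0] := 1)
  R3 -= -1*R0 → (0, 1, -2, -6)  (L[3][0] := -1)
[col 1] pivot -1
  R2 -= -3*R1 → (0, 0, -2, -4)  (L[2][1] := -3)
  R3 -= -1*R1 → (0, 0, -4, -7)  (L[3][1] := -1)
[col 2] pivot -2
  R3 -= 2*R2 → (0, 0, 0, 1)  (L[3][2] := 2)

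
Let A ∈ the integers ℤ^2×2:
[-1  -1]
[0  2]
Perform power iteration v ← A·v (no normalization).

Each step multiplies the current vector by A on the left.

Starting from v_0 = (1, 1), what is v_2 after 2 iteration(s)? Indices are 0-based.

v_0 = (1, 1).
v_1 = A·v_0 = (-2, 2).
v_2 = A·v_1 = (0, 4).

v_2 = (0, 4)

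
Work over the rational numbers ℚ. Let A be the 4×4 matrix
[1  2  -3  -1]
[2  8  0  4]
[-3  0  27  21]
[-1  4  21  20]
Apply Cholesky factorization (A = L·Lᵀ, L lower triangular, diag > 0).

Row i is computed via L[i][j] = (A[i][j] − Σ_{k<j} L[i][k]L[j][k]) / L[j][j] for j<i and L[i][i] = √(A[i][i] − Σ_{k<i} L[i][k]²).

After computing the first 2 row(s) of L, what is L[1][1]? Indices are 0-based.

L[1][1] = 2

Step 1: L[0][0] = √(1) = 1.
  L[1][0] = (2) / L[0][0] = 2.
Step 2: L[1][1] = √(4) = 2.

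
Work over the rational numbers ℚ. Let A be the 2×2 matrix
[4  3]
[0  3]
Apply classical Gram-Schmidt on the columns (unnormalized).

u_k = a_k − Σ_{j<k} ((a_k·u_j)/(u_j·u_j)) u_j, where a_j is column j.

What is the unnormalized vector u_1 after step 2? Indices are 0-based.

Step 1: u_0 = a_0 = (4, 0).
Step 2: u_1 = a_1 − (3/4)·u_0 = (0, 3).

u_1 = (0, 3)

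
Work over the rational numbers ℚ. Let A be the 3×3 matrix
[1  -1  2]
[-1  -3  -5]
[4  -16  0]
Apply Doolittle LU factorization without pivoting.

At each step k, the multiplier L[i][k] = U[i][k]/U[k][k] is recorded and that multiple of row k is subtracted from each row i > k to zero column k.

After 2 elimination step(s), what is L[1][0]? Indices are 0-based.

L[1][0] = -1

k=0: U[0][0]=1
  eliminate (1,0): mult=-1, new row 1: (0, -4, -3); set L[1][0]=-1
  eliminate (2,0): mult=4, new row 2: (0, -12, -8); set L[2][0]=4
k=1: U[1][1]=-4
  eliminate (2,1): mult=3, new row 2: (0, 0, 1); set L[2][1]=3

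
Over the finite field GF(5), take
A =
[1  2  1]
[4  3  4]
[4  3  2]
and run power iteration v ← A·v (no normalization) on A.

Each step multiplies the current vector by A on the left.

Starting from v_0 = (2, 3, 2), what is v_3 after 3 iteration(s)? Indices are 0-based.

v_0 = (2, 3, 2).
v_1 = A·v_0 = (0, 0, 1).
v_2 = A·v_1 = (1, 4, 2).
v_3 = A·v_2 = (1, 4, 0).

v_3 = (1, 4, 0)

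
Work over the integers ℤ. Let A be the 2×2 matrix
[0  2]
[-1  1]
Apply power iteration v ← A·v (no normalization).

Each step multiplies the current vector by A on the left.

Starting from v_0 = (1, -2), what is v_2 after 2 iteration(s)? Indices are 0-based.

v_2 = (-6, 1)

v_0 = (1, -2).
v_1 = A·v_0 = (-4, -3).
v_2 = A·v_1 = (-6, 1).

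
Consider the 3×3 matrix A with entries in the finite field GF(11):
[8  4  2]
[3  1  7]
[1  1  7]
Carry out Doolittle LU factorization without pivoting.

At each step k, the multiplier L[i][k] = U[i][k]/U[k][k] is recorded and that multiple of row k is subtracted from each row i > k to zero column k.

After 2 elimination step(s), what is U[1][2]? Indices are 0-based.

[col 0] pivot 8
  R1 -= 10*R0 → (0, 5, 9)  (L[1][0] := 10)
  R2 -= 7*R0 → (0, 6, 4)  (L[2][0] := 7)
[col 1] pivot 5
  R2 -= 10*R1 → (0, 0, 2)  (L[2][1] := 10)

U[1][2] = 9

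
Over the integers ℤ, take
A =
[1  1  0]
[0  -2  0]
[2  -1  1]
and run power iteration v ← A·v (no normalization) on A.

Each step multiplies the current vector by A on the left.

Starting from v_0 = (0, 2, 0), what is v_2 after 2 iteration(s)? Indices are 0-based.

v_0 = (0, 2, 0).
v_1 = A·v_0 = (2, -4, -2).
v_2 = A·v_1 = (-2, 8, 6).

v_2 = (-2, 8, 6)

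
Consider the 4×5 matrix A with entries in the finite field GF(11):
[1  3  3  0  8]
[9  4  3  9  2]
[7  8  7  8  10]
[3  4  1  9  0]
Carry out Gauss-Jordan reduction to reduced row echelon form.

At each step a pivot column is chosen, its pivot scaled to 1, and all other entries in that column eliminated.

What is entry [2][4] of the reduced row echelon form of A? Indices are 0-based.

step 1: normalize row 0 (÷1) = (1, 3, 3, 0, 8)
  row 1: subtract 9×row0 = (0, 10, 9, 9, 7)
  row 2: subtract 7×row0 = (0, 9, 8, 8, 9)
  row 3: subtract 3×row0 = (0, 6, 3, 9, 9)
step 2: normalize row 1 (÷10) = (0, 1, 2, 2, 4)
  row 0: subtract 3×row1 = (1, 0, 8, 5, 7)
  row 2: subtract 9×row1 = (0, 0, 1, 1, 6)
  row 3: subtract 6×row1 = (0, 0, 2, 8, 7)
step 3: normalize row 2 (÷1) = (0, 0, 1, 1, 6)
  row 0: subtract 8×row2 = (1, 0, 0, 8, 3)
  row 1: subtract 2×row2 = (0, 1, 0, 0, 3)
  row 3: subtract 2×row2 = (0, 0, 0, 6, 6)
step 4: normalize row 3 (÷6) = (0, 0, 0, 1, 1)
  row 0: subtract 8×row3 = (1, 0, 0, 0, 6)
  row 2: subtract 1×row3 = (0, 0, 1, 0, 5)

M[2][4] = 5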